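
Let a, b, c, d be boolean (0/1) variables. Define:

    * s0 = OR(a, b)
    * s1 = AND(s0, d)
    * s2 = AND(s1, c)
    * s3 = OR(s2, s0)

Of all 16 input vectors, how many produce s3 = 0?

4

s3 = OR(s2, s0) must be 0, so both s2 = 0 and s0 = 0.
Satisfying assignments:
  a=0, b=0, c=0, d=0
  a=0, b=0, c=0, d=1
  a=0, b=0, c=1, d=0
  a=0, b=0, c=1, d=1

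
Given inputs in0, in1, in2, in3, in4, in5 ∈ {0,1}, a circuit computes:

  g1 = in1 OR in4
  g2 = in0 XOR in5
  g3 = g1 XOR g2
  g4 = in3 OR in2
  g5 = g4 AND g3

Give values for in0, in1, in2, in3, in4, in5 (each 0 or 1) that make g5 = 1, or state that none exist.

g5 = g4 AND g3 must be 1, so both g4 = 1 and g3 = 1.
Check with in0=1, in1=0, in2=0, in3=1, in4=0, in5=0:
g1 = in1 OR in4 = 0 OR 0 = 0
g2 = in0 XOR in5 = 1 XOR 0 = 1
g3 = g1 XOR g2 = 0 XOR 1 = 1
g4 = in3 OR in2 = 1 OR 0 = 1
g5 = g4 AND g3 = 1 AND 1 = 1
So g5 = 1 as required.

in0=1, in1=0, in2=0, in3=1, in4=0, in5=0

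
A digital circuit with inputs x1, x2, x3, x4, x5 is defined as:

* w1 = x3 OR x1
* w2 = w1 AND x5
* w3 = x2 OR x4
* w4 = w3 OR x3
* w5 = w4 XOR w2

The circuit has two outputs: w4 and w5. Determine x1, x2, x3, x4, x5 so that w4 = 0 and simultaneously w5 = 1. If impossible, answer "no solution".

Check with x1=1, x2=0, x3=0, x4=0, x5=1:
w1 = x3 OR x1 = 0 OR 1 = 1
w2 = w1 AND x5 = 1 AND 1 = 1
w3 = x2 OR x4 = 0 OR 0 = 0
w4 = w3 OR x3 = 0 OR 0 = 0
w5 = w4 XOR w2 = 0 XOR 1 = 1
So w4 = 0 and w5 = 1.

x1=1, x2=0, x3=0, x4=0, x5=1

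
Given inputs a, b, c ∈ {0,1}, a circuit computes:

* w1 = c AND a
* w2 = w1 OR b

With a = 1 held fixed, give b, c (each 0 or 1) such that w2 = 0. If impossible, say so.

b=0, c=0

w2 = w1 OR b must be 0, so both w1 = 0 and b = 0.
w1 = c AND a must be 0, so at least one of c, a is 0.
Check with a = 1 and b=0, c=0:
w1 = c AND a = 0 AND 1 = 0
w2 = w1 OR b = 0 OR 0 = 0
So w2 = 0.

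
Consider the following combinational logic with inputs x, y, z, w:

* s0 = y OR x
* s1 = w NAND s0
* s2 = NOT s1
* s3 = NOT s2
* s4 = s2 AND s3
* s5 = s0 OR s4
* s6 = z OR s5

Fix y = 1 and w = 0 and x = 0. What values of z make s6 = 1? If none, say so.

z=1

s6 = z OR s5 must be 1, so at least one of z, s5 is 1.
Check with y = 1 and w = 0 and x = 0 and z=1:
s0 = y OR x = 1 OR 0 = 1
s1 = w NAND s0 = 0 NAND 1 = 1
s2 = NOT s1 = NOT 1 = 0
s3 = NOT s2 = NOT 0 = 1
s4 = s2 AND s3 = 0 AND 1 = 0
s5 = s0 OR s4 = 1 OR 0 = 1
s6 = z OR s5 = 1 OR 1 = 1
So s6 = 1.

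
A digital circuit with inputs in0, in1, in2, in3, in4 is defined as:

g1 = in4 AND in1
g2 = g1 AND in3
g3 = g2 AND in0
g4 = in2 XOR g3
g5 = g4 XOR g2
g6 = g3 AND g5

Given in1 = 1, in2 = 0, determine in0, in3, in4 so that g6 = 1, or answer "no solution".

no solution exists

With in1 = 1, in2 = 0 fixed, none of the 8 settings of in0, in3, in4 give g6 = 1.
For example, with in0=1, in3=1, in4=1:
g1 = in4 AND in1 = 1 AND 1 = 1
g2 = g1 AND in3 = 1 AND 1 = 1
g3 = g2 AND in0 = 1 AND 1 = 1
g4 = in2 XOR g3 = 0 XOR 1 = 1
g5 = g4 XOR g2 = 1 XOR 1 = 0
g6 = g3 AND g5 = 1 AND 0 = 0
giving g6 = 0 ≠ 1.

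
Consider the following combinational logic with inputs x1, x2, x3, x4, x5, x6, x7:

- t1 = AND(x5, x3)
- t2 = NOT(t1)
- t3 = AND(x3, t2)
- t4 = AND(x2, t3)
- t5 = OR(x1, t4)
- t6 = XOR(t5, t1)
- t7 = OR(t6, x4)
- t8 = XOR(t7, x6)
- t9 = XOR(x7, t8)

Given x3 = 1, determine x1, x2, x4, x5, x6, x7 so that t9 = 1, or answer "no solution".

t9 = XOR(x7, t8) must be 1, so x7 and t8 differ.
Check with x3 = 1 and x1=1, x2=1, x4=1, x5=1, x6=0, x7=0:
t1 = AND(x5, x3) = AND(1, 1) = 1
t2 = NOT(t1) = NOT 1 = 0
t3 = AND(x3, t2) = AND(1, 0) = 0
t4 = AND(x2, t3) = AND(1, 0) = 0
t5 = OR(x1, t4) = OR(1, 0) = 1
t6 = XOR(t5, t1) = XOR(1, 1) = 0
t7 = OR(t6, x4) = OR(0, 1) = 1
t8 = XOR(t7, x6) = XOR(1, 0) = 1
t9 = XOR(x7, t8) = XOR(0, 1) = 1
So t9 = 1.

x1=1, x2=1, x4=1, x5=1, x6=0, x7=0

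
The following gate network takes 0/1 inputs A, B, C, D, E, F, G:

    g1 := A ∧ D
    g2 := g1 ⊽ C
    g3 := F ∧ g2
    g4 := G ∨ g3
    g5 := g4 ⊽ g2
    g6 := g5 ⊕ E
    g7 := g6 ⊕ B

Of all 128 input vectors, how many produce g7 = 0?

g7 = g6 ⊕ B must be 0, so g6 and B are equal.
Enumerating the 128 input combinations, 64 give g7 = 0 and 64 give g7 = 1.

64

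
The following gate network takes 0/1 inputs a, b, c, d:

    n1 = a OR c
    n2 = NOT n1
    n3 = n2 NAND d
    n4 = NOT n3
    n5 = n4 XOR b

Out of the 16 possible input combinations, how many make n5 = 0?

8

n5 = n4 XOR b must be 0, so n4 and b are equal.
Enumerating the 16 input combinations, 8 give n5 = 0 and 8 give n5 = 1.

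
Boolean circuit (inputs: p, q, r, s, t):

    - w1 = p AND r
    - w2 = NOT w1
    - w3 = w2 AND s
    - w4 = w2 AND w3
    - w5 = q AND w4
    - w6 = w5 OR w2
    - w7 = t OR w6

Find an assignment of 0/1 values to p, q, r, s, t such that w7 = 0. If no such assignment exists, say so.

p=1 q=1 r=1 s=1 t=0

Check with p=1 q=1 r=1 s=1 t=0:
w1 = p AND r = 1 AND 1 = 1
w2 = NOT w1 = NOT 1 = 0
w3 = w2 AND s = 0 AND 1 = 0
w4 = w2 AND w3 = 0 AND 0 = 0
w5 = q AND w4 = 1 AND 0 = 0
w6 = w5 OR w2 = 0 OR 0 = 0
w7 = t OR w6 = 0 OR 0 = 0
So w7 = 0 as required.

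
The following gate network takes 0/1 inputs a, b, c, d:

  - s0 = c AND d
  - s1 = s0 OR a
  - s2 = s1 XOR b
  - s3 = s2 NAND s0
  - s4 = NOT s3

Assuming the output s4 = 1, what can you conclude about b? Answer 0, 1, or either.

s4 = NOT s3 must be 1, so s3 = 0.
s3 = s2 NAND s0 must be 0, so both s2 = 1 and s0 = 1.
Every assignment with s4 = 1 has b = 0; there are 2 such assignment(s).
  a=0, b=0, c=1, d=1
  a=1, b=0, c=1, d=1

0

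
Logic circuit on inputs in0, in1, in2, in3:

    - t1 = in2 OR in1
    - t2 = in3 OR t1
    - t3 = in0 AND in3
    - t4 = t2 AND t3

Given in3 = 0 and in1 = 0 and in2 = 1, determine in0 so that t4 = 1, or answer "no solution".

no solution exists

With in3 = 0 and in1 = 0 and in2 = 1 fixed, none of the 2 settings of in0 give t4 = 1.
For example, with in0=0:
t1 = in2 OR in1 = 1 OR 0 = 1
t2 = in3 OR t1 = 0 OR 1 = 1
t3 = in0 AND in3 = 0 AND 0 = 0
t4 = t2 AND t3 = 1 AND 0 = 0
giving t4 = 0 ≠ 1.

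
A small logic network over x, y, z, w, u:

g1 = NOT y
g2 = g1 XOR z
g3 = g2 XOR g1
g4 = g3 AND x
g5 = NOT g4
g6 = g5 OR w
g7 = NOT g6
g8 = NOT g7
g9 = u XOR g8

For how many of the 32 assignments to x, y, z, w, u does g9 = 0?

16

g9 = u XOR g8 must be 0, so u and g8 are equal.
Enumerating the 32 input combinations, 16 give g9 = 0 and 16 give g9 = 1.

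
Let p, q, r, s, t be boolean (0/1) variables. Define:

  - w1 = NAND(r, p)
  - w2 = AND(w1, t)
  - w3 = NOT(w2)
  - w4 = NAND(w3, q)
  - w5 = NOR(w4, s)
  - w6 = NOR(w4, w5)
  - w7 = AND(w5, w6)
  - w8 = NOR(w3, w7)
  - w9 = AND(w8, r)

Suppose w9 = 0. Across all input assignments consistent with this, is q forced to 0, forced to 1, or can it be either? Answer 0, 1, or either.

either

Both values of q occur among assignments with w9 = 0:
  q=0: p=0, q=0, r=0, s=0, t=0
  q=1: p=0, q=1, r=0, s=0, t=0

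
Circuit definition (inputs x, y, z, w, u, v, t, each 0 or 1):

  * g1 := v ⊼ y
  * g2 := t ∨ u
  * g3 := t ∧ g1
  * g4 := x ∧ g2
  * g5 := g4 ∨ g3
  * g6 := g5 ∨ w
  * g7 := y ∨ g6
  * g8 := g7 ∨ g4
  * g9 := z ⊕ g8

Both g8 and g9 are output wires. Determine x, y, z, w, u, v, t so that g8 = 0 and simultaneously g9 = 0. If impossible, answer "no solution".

Check with x=1, y=0, z=0, w=0, u=0, v=1, t=0:
g1 = v ⊼ y = 1 ⊼ 0 = 1
g2 = t ∨ u = 0 ∨ 0 = 0
g3 = t ∧ g1 = 0 ∧ 1 = 0
g4 = x ∧ g2 = 1 ∧ 0 = 0
g5 = g4 ∨ g3 = 0 ∨ 0 = 0
g6 = g5 ∨ w = 0 ∨ 0 = 0
g7 = y ∨ g6 = 0 ∨ 0 = 0
g8 = g7 ∨ g4 = 0 ∨ 0 = 0
g9 = z ⊕ g8 = 0 ⊕ 0 = 0
So g8 = 0 and g9 = 0.

x=1, y=0, z=0, w=0, u=0, v=1, t=0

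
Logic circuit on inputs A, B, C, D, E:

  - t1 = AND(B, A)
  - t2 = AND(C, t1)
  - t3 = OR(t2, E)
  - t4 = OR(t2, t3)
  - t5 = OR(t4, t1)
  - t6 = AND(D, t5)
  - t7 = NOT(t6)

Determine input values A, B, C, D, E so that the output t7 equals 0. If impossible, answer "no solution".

A=0, B=1, C=0, D=1, E=1

Check with A=0, B=1, C=0, D=1, E=1:
t1 = AND(B, A) = AND(1, 0) = 0
t2 = AND(C, t1) = AND(0, 0) = 0
t3 = OR(t2, E) = OR(0, 1) = 1
t4 = OR(t2, t3) = OR(0, 1) = 1
t5 = OR(t4, t1) = OR(1, 0) = 1
t6 = AND(D, t5) = AND(1, 1) = 1
t7 = NOT(t6) = NOT 1 = 0
So t7 = 0 as required.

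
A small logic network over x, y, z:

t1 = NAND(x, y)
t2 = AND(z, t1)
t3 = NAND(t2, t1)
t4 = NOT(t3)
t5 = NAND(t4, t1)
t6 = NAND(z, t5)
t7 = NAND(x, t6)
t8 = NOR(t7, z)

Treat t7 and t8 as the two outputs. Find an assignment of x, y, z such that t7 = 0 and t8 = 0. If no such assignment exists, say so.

x=1 y=0 z=1

Check with x=1 y=0 z=1:
t1 = NAND(x, y) = NAND(1, 0) = 1
t2 = AND(z, t1) = AND(1, 1) = 1
t3 = NAND(t2, t1) = NAND(1, 1) = 0
t4 = NOT(t3) = NOT 0 = 1
t5 = NAND(t4, t1) = NAND(1, 1) = 0
t6 = NAND(z, t5) = NAND(1, 0) = 1
t7 = NAND(x, t6) = NAND(1, 1) = 0
t8 = NOR(t7, z) = NOR(0, 1) = 0
So t7 = 0 and t8 = 0.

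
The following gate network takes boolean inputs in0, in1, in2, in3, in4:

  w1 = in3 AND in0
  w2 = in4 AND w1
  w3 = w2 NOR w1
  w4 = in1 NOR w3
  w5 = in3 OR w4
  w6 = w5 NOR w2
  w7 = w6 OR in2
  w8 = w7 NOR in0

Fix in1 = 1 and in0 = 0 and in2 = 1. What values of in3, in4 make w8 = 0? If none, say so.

in3=0, in4=1

w8 = w7 NOR in0 must be 0, so at least one of w7, in0 is 1.
Check with in1 = 1 and in0 = 0 and in2 = 1 and in3=0, in4=1:
w1 = in3 AND in0 = 0 AND 0 = 0
w2 = in4 AND w1 = 1 AND 0 = 0
w3 = w2 NOR w1 = 0 NOR 0 = 1
w4 = in1 NOR w3 = 1 NOR 1 = 0
w5 = in3 OR w4 = 0 OR 0 = 0
w6 = w5 NOR w2 = 0 NOR 0 = 1
w7 = w6 OR in2 = 1 OR 1 = 1
w8 = w7 NOR in0 = 1 NOR 0 = 0
So w8 = 0.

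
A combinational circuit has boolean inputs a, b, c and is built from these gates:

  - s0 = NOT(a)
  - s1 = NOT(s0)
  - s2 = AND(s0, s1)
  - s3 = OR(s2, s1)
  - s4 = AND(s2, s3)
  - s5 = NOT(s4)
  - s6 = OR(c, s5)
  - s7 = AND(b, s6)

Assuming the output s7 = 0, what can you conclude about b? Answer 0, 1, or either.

s7 = AND(b, s6) must be 0, so at least one of b, s6 is 0.
Every assignment with s7 = 0 has b = 0; there are 4 such assignment(s).
  a=0, b=0, c=0
  a=0, b=0, c=1
  a=1, b=0, c=0
  a=1, b=0, c=1

0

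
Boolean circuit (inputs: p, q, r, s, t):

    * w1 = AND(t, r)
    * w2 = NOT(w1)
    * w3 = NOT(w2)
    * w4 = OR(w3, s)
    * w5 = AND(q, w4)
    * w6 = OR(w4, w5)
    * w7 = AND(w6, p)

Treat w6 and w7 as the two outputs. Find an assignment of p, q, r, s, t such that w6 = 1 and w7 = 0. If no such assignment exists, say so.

Check with p=0, q=0, r=1, s=0, t=1:
w1 = AND(t, r) = AND(1, 1) = 1
w2 = NOT(w1) = NOT 1 = 0
w3 = NOT(w2) = NOT 0 = 1
w4 = OR(w3, s) = OR(1, 0) = 1
w5 = AND(q, w4) = AND(0, 1) = 0
w6 = OR(w4, w5) = OR(1, 0) = 1
w7 = AND(w6, p) = AND(1, 0) = 0
So w6 = 1 and w7 = 0.

p=0, q=0, r=1, s=0, t=1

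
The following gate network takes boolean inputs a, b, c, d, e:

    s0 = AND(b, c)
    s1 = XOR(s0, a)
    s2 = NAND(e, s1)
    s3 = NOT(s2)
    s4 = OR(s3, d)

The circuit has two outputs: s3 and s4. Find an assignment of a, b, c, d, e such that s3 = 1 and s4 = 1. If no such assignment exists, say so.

Check with a=1 b=0 c=0 d=1 e=1:
s0 = AND(b, c) = AND(0, 0) = 0
s1 = XOR(s0, a) = XOR(0, 1) = 1
s2 = NAND(e, s1) = NAND(1, 1) = 0
s3 = NOT(s2) = NOT 0 = 1
s4 = OR(s3, d) = OR(1, 1) = 1
So s3 = 1 and s4 = 1.

a=1 b=0 c=0 d=1 e=1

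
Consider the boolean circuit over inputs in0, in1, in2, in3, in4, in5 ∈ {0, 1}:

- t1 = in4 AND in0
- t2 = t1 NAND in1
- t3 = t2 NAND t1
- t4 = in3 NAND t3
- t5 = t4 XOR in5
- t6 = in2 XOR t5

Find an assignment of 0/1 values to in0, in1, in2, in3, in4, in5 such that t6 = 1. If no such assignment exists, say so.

t6 = in2 XOR t5 must be 1, so in2 and t5 differ.
Check with in0=1 in1=1 in2=0 in3=0 in4=0 in5=0:
t1 = in4 AND in0 = 0 AND 1 = 0
t2 = t1 NAND in1 = 0 NAND 1 = 1
t3 = t2 NAND t1 = 1 NAND 0 = 1
t4 = in3 NAND t3 = 0 NAND 1 = 1
t5 = t4 XOR in5 = 1 XOR 0 = 1
t6 = in2 XOR t5 = 0 XOR 1 = 1
So t6 = 1 as required.

in0=1 in1=1 in2=0 in3=0 in4=0 in5=0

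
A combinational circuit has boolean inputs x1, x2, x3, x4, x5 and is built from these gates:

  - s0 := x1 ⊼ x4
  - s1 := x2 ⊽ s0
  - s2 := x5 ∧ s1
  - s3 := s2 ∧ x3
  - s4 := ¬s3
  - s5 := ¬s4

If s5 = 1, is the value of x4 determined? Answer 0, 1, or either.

1

s5 = ¬s4 must be 1, so s4 = 0.
Every assignment with s5 = 1 has x4 = 1; there are 1 such assignment(s).
  x1=1, x2=0, x3=1, x4=1, x5=1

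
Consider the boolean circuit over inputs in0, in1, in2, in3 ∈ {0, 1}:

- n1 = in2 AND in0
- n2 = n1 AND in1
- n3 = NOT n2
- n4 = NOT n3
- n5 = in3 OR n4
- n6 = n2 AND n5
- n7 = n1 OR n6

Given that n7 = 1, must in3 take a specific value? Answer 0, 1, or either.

Both values of in3 occur among assignments with n7 = 1:
  in3=0: in0=1, in1=0, in2=1, in3=0
  in3=1: in0=1, in1=0, in2=1, in3=1

either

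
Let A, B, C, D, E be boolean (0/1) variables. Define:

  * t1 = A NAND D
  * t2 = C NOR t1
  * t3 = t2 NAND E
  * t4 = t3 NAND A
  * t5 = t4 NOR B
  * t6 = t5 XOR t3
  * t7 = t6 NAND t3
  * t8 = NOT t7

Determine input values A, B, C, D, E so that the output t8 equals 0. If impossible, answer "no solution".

t8 = NOT t7 must be 0, so t7 = 1.
t7 = t6 NAND t3 must be 1, so at least one of t6, t3 is 0.
Check with A=1 B=0 C=0 D=0 E=1:
t1 = A NAND D = 1 NAND 0 = 1
t2 = C NOR t1 = 0 NOR 1 = 0
t3 = t2 NAND E = 0 NAND 1 = 1
t4 = t3 NAND A = 1 NAND 1 = 0
t5 = t4 NOR B = 0 NOR 0 = 1
t6 = t5 XOR t3 = 1 XOR 1 = 0
t7 = t6 NAND t3 = 0 NAND 1 = 1
t8 = NOT t7 = NOT 1 = 0
So t8 = 0 as required.

A=1 B=0 C=0 D=0 E=1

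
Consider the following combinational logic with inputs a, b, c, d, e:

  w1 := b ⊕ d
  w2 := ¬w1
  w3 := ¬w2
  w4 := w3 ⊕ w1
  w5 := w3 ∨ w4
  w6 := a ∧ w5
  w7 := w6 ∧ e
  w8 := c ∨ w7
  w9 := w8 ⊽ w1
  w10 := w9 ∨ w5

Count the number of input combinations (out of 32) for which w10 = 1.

24

w10 = w9 ∨ w5 must be 1, so at least one of w9, w5 is 1.
Enumerating the 32 input combinations, 24 give w10 = 1 and 8 give w10 = 0.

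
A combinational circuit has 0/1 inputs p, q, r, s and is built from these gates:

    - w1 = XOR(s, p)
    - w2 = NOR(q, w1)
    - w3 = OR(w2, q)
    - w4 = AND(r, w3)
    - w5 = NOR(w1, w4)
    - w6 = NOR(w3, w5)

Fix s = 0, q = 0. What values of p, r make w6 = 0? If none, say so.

w6 = NOR(w3, w5) must be 0, so at least one of w3, w5 is 1.
Check with s = 0, q = 0 and p=0, r=1:
w1 = XOR(s, p) = XOR(0, 0) = 0
w2 = NOR(q, w1) = NOR(0, 0) = 1
w3 = OR(w2, q) = OR(1, 0) = 1
w4 = AND(r, w3) = AND(1, 1) = 1
w5 = NOR(w1, w4) = NOR(0, 1) = 0
w6 = NOR(w3, w5) = NOR(1, 0) = 0
So w6 = 0.

p=0, r=1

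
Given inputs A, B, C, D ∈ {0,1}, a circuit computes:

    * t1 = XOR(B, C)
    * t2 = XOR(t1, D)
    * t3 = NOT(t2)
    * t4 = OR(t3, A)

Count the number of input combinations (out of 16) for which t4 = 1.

t4 = OR(t3, A) must be 1, so at least one of t3, A is 1.
Enumerating the 16 input combinations, 12 give t4 = 1 and 4 give t4 = 0.

12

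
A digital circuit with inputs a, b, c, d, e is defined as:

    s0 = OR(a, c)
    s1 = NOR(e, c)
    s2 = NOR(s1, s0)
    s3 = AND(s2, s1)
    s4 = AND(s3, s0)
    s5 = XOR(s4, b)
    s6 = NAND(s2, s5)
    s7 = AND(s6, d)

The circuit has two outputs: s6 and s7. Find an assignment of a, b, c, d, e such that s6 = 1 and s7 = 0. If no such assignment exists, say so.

Check with a=1, b=1, c=0, d=0, e=1:
s0 = OR(a, c) = OR(1, 0) = 1
s1 = NOR(e, c) = NOR(1, 0) = 0
s2 = NOR(s1, s0) = NOR(0, 1) = 0
s3 = AND(s2, s1) = AND(0, 0) = 0
s4 = AND(s3, s0) = AND(0, 1) = 0
s5 = XOR(s4, b) = XOR(0, 1) = 1
s6 = NAND(s2, s5) = NAND(0, 1) = 1
s7 = AND(s6, d) = AND(1, 0) = 0
So s6 = 1 and s7 = 0.

a=1, b=1, c=0, d=0, e=1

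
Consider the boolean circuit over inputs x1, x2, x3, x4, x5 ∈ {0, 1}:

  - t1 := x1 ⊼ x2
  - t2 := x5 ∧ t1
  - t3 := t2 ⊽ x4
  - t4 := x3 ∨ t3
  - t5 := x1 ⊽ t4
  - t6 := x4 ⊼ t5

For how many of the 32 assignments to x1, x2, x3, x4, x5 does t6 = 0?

t6 = x4 ⊼ t5 must be 0, so both x4 = 1 and t5 = 1.
t5 = x1 ⊽ t4 must be 1, so both x1 = 0 and t4 = 0.
Satisfying assignments:
  x1=0, x2=0, x3=0, x4=1, x5=0
  x1=0, x2=0, x3=0, x4=1, x5=1
  x1=0, x2=1, x3=0, x4=1, x5=0
  x1=0, x2=1, x3=0, x4=1, x5=1

4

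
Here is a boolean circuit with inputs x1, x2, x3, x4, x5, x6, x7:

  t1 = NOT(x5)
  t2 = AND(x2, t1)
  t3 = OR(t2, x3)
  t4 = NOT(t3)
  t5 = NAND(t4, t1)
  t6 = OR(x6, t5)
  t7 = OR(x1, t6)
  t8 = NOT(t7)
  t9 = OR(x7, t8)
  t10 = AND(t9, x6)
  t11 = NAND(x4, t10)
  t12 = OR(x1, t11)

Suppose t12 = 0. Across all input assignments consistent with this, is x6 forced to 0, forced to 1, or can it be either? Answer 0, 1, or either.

1

t12 = OR(x1, t11) must be 0, so both x1 = 0 and t11 = 0.
t11 = NAND(x4, t10) must be 0, so both x4 = 1 and t10 = 1.
Every assignment with t12 = 0 has x6 = 1; there are 8 such assignment(s).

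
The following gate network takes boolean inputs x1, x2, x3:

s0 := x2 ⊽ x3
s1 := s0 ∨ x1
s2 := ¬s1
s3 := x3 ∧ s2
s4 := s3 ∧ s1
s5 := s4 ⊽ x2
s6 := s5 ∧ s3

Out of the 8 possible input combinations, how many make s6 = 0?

s6 = s5 ∧ s3 must be 0, so at least one of s5, s3 is 0.
Enumerating the 8 input combinations, 7 give s6 = 0 and 1 give s6 = 1.

7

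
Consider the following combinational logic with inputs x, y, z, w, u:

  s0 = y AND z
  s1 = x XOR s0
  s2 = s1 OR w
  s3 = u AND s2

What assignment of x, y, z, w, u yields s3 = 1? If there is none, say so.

s3 = u AND s2 must be 1, so both u = 1 and s2 = 1.
s2 = s1 OR w must be 1, so at least one of s1, w is 1.
Check with x=1 y=0 z=1 w=1 u=1:
s0 = y AND z = 0 AND 1 = 0
s1 = x XOR s0 = 1 XOR 0 = 1
s2 = s1 OR w = 1 OR 1 = 1
s3 = u AND s2 = 1 AND 1 = 1
So s3 = 1 as required.

x=1 y=0 z=1 w=1 u=1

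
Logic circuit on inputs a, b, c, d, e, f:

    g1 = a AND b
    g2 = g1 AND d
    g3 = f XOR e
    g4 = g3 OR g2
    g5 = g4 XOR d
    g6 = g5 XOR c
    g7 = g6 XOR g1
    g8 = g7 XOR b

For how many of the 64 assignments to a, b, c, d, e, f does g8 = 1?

32

g8 = g7 XOR b must be 1, so g7 and b differ.
Enumerating the 64 input combinations, 32 give g8 = 1 and 32 give g8 = 0.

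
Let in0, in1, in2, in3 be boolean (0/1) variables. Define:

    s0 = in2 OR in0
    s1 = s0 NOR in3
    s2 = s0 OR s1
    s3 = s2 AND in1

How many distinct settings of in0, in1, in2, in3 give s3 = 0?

9

s3 = s2 AND in1 must be 0, so at least one of s2, in1 is 0.
Enumerating the 16 input combinations, 9 give s3 = 0 and 7 give s3 = 1.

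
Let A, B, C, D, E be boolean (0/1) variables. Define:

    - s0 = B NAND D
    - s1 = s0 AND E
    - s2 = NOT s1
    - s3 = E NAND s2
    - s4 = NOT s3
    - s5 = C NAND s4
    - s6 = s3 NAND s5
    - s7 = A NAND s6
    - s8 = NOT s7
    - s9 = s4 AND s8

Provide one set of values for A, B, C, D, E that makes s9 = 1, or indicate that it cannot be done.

A=1, B=1, C=0, D=1, E=1

s9 = s4 AND s8 must be 1, so both s4 = 1 and s8 = 1.
Check with A=1, B=1, C=0, D=1, E=1:
s0 = B NAND D = 1 NAND 1 = 0
s1 = s0 AND E = 0 AND 1 = 0
s2 = NOT s1 = NOT 0 = 1
s3 = E NAND s2 = 1 NAND 1 = 0
s4 = NOT s3 = NOT 0 = 1
s5 = C NAND s4 = 0 NAND 1 = 1
s6 = s3 NAND s5 = 0 NAND 1 = 1
s7 = A NAND s6 = 1 NAND 1 = 0
s8 = NOT s7 = NOT 0 = 1
s9 = s4 AND s8 = 1 AND 1 = 1
So s9 = 1 as required.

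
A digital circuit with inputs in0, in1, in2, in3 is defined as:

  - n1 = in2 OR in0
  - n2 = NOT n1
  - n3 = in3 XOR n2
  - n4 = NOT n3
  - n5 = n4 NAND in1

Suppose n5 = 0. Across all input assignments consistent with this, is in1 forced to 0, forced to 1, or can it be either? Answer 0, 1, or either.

n5 = n4 NAND in1 must be 0, so both n4 = 1 and in1 = 1.
n4 = NOT n3 must be 1, so n3 = 0.
n3 = in3 XOR n2 must be 0, so in3 and n2 are equal.
Every assignment with n5 = 0 has in1 = 1; there are 4 such assignment(s).
  in0=0, in1=1, in2=0, in3=1
  in0=0, in1=1, in2=1, in3=0
  in0=1, in1=1, in2=0, in3=0
  in0=1, in1=1, in2=1, in3=0

1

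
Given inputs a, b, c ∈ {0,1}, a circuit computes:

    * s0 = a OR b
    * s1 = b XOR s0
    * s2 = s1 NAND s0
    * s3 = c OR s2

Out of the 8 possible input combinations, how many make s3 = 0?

1

s3 = c OR s2 must be 0, so both c = 0 and s2 = 0.
Satisfying assignments:
  a=1, b=0, c=0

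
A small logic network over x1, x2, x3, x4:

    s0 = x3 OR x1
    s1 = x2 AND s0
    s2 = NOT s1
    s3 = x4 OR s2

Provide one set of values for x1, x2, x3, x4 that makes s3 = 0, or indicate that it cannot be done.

Check with x1=0, x2=1, x3=1, x4=0:
s0 = x3 OR x1 = 1 OR 0 = 1
s1 = x2 AND s0 = 1 AND 1 = 1
s2 = NOT s1 = NOT 1 = 0
s3 = x4 OR s2 = 0 OR 0 = 0
So s3 = 0 as required.

x1=0, x2=1, x3=1, x4=0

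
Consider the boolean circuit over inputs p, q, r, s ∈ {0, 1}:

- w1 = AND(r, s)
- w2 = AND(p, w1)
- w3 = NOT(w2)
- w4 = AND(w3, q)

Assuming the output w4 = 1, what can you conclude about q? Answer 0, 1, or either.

1

w4 = AND(w3, q) must be 1, so both w3 = 1 and q = 1.
Every assignment with w4 = 1 has q = 1; there are 7 such assignment(s).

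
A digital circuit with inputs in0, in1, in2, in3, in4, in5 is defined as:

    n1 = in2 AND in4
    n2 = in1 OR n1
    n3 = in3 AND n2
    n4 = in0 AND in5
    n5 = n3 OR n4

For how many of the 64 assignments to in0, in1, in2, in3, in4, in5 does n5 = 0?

n5 = n3 OR n4 must be 0, so both n3 = 0 and n4 = 0.
n3 = in3 AND n2 must be 0, so at least one of in3, n2 is 0.
n4 = in0 AND in5 must be 0, so at least one of in0, in5 is 0.
Enumerating the 64 input combinations, 33 give n5 = 0 and 31 give n5 = 1.

33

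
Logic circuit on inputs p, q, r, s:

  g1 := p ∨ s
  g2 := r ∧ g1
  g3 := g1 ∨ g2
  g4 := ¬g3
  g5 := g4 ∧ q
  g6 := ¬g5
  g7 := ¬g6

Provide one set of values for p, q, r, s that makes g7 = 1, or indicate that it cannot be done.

p=0, q=1, r=1, s=0

g7 = ¬g6 must be 1, so g6 = 0.
g6 = ¬g5 must be 0, so g5 = 1.
g5 = g4 ∧ q must be 1, so both g4 = 1 and q = 1.
Check with p=0, q=1, r=1, s=0:
g1 = p ∨ s = 0 ∨ 0 = 0
g2 = r ∧ g1 = 1 ∧ 0 = 0
g3 = g1 ∨ g2 = 0 ∨ 0 = 0
g4 = ¬g3 = ¬0 = 1
g5 = g4 ∧ q = 1 ∧ 1 = 1
g6 = ¬g5 = ¬1 = 0
g7 = ¬g6 = ¬0 = 1
So g7 = 1 as required.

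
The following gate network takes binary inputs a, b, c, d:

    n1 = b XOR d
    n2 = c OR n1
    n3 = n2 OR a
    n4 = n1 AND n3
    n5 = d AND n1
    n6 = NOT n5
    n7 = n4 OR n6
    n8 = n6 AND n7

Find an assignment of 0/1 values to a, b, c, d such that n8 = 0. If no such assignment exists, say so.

n8 = n6 AND n7 must be 0, so at least one of n6, n7 is 0.
Check with a=1, b=0, c=1, d=1:
n1 = b XOR d = 0 XOR 1 = 1
n2 = c OR n1 = 1 OR 1 = 1
n3 = n2 OR a = 1 OR 1 = 1
n4 = n1 AND n3 = 1 AND 1 = 1
n5 = d AND n1 = 1 AND 1 = 1
n6 = NOT n5 = NOT 1 = 0
n7 = n4 OR n6 = 1 OR 0 = 1
n8 = n6 AND n7 = 0 AND 1 = 0
So n8 = 0 as required.

a=1, b=0, c=1, d=1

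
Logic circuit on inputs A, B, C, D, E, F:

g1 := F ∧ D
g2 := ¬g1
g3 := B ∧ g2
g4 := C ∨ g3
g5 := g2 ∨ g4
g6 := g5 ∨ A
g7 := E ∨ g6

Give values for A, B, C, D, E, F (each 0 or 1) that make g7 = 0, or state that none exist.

A=0 B=1 C=0 D=1 E=0 F=1

g7 = E ∨ g6 must be 0, so both E = 0 and g6 = 0.
g6 = g5 ∨ A must be 0, so both g5 = 0 and A = 0.
Check with A=0 B=1 C=0 D=1 E=0 F=1:
g1 = F ∧ D = 1 ∧ 1 = 1
g2 = ¬g1 = ¬1 = 0
g3 = B ∧ g2 = 1 ∧ 0 = 0
g4 = C ∨ g3 = 0 ∨ 0 = 0
g5 = g2 ∨ g4 = 0 ∨ 0 = 0
g6 = g5 ∨ A = 0 ∨ 0 = 0
g7 = E ∨ g6 = 0 ∨ 0 = 0
So g7 = 0 as required.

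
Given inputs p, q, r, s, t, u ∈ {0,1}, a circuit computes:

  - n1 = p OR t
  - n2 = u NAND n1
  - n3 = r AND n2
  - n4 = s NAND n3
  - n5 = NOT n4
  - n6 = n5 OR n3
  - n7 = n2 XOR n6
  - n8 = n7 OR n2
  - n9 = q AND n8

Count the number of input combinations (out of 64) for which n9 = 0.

n9 = q AND n8 must be 0, so at least one of q, n8 is 0.
Enumerating the 64 input combinations, 44 give n9 = 0 and 20 give n9 = 1.

44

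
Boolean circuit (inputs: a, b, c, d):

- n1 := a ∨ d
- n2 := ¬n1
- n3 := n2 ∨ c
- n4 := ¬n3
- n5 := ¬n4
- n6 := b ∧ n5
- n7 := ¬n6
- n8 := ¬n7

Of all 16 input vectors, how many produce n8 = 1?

5

n8 = ¬n7 must be 1, so n7 = 0.
n7 = ¬n6 must be 0, so n6 = 1.
Satisfying assignments:
  a=0, b=1, c=0, d=0
  a=0, b=1, c=1, d=0
  a=0, b=1, c=1, d=1
  a=1, b=1, c=1, d=0
  a=1, b=1, c=1, d=1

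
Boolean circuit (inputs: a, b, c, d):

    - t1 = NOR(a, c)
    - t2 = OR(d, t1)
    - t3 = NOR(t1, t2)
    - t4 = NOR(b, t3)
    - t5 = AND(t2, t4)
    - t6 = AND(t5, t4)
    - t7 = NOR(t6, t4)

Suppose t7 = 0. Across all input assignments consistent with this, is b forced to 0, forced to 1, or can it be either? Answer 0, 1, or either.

0

t7 = NOR(t6, t4) must be 0, so at least one of t6, t4 is 1.
Every assignment with t7 = 0 has b = 0; there are 5 such assignment(s).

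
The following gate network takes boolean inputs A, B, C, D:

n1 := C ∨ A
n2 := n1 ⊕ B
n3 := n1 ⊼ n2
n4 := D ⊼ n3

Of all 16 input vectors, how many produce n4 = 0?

5

n4 = D ⊼ n3 must be 0, so both D = 1 and n3 = 1.
Satisfying assignments:
  A=0, B=0, C=0, D=1
  A=0, B=1, C=0, D=1
  A=0, B=1, C=1, D=1
  A=1, B=1, C=0, D=1
  A=1, B=1, C=1, D=1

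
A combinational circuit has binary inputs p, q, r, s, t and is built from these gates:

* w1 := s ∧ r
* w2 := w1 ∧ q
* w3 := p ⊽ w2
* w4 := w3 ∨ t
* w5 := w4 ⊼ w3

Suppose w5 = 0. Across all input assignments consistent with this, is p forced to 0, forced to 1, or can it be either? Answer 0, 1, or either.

0

w5 = w4 ⊼ w3 must be 0, so both w4 = 1 and w3 = 1.
w4 = w3 ∨ t must be 1, so at least one of w3, t is 1.
Every assignment with w5 = 0 has p = 0; there are 14 such assignment(s).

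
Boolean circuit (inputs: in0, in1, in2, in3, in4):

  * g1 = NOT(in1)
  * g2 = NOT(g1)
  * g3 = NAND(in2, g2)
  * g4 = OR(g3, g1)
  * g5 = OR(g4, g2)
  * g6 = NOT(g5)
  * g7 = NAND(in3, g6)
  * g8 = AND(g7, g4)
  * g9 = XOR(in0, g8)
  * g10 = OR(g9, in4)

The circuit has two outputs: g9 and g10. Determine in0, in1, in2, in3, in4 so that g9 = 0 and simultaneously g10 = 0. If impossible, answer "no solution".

Check with in0=1, in1=1, in2=0, in3=1, in4=0:
g1 = NOT(in1) = NOT 1 = 0
g2 = NOT(g1) = NOT 0 = 1
g3 = NAND(in2, g2) = NAND(0, 1) = 1
g4 = OR(g3, g1) = OR(1, 0) = 1
g5 = OR(g4, g2) = OR(1, 1) = 1
g6 = NOT(g5) = NOT 1 = 0
g7 = NAND(in3, g6) = NAND(1, 0) = 1
g8 = AND(g7, g4) = AND(1, 1) = 1
g9 = XOR(in0, g8) = XOR(1, 1) = 0
g10 = OR(g9, in4) = OR(0, 0) = 0
So g9 = 0 and g10 = 0.

in0=1, in1=1, in2=0, in3=1, in4=0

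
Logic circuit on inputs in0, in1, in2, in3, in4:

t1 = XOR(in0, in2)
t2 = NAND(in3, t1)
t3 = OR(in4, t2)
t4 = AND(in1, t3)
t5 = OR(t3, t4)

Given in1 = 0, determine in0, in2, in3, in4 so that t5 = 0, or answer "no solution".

t5 = OR(t3, t4) must be 0, so both t3 = 0 and t4 = 0.
t3 = OR(in4, t2) must be 0, so both in4 = 0 and t2 = 0.
Check with in1 = 0 and in0=0, in2=1, in3=1, in4=0:
t1 = XOR(in0, in2) = XOR(0, 1) = 1
t2 = NAND(in3, t1) = NAND(1, 1) = 0
t3 = OR(in4, t2) = OR(0, 0) = 0
t4 = AND(in1, t3) = AND(0, 0) = 0
t5 = OR(t3, t4) = OR(0, 0) = 0
So t5 = 0.

in0=0, in2=1, in3=1, in4=0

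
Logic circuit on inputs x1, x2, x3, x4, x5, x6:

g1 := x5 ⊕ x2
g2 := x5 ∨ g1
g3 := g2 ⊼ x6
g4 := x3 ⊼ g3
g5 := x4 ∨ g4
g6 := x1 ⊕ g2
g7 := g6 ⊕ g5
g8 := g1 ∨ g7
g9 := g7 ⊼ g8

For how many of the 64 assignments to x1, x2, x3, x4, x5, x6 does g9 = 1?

32

g9 = g7 ⊼ g8 must be 1, so at least one of g7, g8 is 0.
Enumerating the 64 input combinations, 32 give g9 = 1 and 32 give g9 = 0.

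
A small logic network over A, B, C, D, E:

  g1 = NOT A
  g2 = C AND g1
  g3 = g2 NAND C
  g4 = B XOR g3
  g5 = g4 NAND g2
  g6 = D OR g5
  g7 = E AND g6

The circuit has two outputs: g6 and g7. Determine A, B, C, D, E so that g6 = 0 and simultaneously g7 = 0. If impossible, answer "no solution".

A=0, B=1, C=1, D=0, E=1

Check with A=0, B=1, C=1, D=0, E=1:
g1 = NOT A = NOT 0 = 1
g2 = C AND g1 = 1 AND 1 = 1
g3 = g2 NAND C = 1 NAND 1 = 0
g4 = B XOR g3 = 1 XOR 0 = 1
g5 = g4 NAND g2 = 1 NAND 1 = 0
g6 = D OR g5 = 0 OR 0 = 0
g7 = E AND g6 = 1 AND 0 = 0
So g6 = 0 and g7 = 0.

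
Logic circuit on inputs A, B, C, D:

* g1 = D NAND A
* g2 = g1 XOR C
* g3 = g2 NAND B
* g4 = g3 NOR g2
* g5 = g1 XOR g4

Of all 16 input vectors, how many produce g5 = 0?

g5 = g1 XOR g4 must be 0, so g1 and g4 are equal.
Enumerating the 16 input combinations, 4 give g5 = 0 and 12 give g5 = 1.

4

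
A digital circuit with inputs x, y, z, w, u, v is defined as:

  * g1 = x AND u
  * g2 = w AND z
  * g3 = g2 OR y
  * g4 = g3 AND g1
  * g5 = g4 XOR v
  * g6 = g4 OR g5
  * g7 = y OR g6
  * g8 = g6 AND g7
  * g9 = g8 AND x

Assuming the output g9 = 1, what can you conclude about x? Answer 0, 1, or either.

g9 = g8 AND x must be 1, so both g8 = 1 and x = 1.
g8 = g6 AND g7 must be 1, so both g6 = 1 and g7 = 1.
g6 = g4 OR g5 must be 1, so at least one of g4, g5 is 1.
Every assignment with g9 = 1 has x = 1; there are 21 such assignment(s).

1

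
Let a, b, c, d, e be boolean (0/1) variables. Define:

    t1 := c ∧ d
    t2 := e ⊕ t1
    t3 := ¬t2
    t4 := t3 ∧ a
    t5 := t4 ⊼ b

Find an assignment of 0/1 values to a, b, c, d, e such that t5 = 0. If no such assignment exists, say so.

Check with a=1, b=1, c=1, d=0, e=0:
t1 = c ∧ d = 1 ∧ 0 = 0
t2 = e ⊕ t1 = 0 ⊕ 0 = 0
t3 = ¬t2 = ¬0 = 1
t4 = t3 ∧ a = 1 ∧ 1 = 1
t5 = t4 ⊼ b = 1 ⊼ 1 = 0
So t5 = 0 as required.

a=1, b=1, c=1, d=0, e=0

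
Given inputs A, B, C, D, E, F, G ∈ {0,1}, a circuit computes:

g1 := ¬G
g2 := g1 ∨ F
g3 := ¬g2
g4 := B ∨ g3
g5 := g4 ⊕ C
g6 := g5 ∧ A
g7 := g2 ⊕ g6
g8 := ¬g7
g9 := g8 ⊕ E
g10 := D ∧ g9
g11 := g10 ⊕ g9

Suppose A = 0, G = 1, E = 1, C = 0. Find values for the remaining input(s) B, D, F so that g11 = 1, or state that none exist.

B=0, D=0, F=1

g11 = g10 ⊕ g9 must be 1, so g10 and g9 differ.
Check with A = 0, G = 1, E = 1, C = 0 and B=0, D=0, F=1:
g1 = ¬G = ¬1 = 0
g2 = g1 ∨ F = 0 ∨ 1 = 1
g3 = ¬g2 = ¬1 = 0
g4 = B ∨ g3 = 0 ∨ 0 = 0
g5 = g4 ⊕ C = 0 ⊕ 0 = 0
g6 = g5 ∧ A = 0 ∧ 0 = 0
g7 = g2 ⊕ g6 = 1 ⊕ 0 = 1
g8 = ¬g7 = ¬1 = 0
g9 = g8 ⊕ E = 0 ⊕ 1 = 1
g10 = D ∧ g9 = 0 ∧ 1 = 0
g11 = g10 ⊕ g9 = 0 ⊕ 1 = 1
So g11 = 1.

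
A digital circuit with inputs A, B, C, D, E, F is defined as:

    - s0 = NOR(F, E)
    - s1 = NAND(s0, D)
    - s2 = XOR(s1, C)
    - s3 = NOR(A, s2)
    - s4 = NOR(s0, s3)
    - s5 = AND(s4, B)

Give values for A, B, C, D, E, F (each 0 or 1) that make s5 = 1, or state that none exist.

A=0 B=1 C=0 D=1 E=0 F=1

s5 = AND(s4, B) must be 1, so both s4 = 1 and B = 1.
s4 = NOR(s0, s3) must be 1, so both s0 = 0 and s3 = 0.
Check with A=0 B=1 C=0 D=1 E=0 F=1:
s0 = NOR(F, E) = NOR(1, 0) = 0
s1 = NAND(s0, D) = NAND(0, 1) = 1
s2 = XOR(s1, C) = XOR(1, 0) = 1
s3 = NOR(A, s2) = NOR(0, 1) = 0
s4 = NOR(s0, s3) = NOR(0, 0) = 1
s5 = AND(s4, B) = AND(1, 1) = 1
So s5 = 1 as required.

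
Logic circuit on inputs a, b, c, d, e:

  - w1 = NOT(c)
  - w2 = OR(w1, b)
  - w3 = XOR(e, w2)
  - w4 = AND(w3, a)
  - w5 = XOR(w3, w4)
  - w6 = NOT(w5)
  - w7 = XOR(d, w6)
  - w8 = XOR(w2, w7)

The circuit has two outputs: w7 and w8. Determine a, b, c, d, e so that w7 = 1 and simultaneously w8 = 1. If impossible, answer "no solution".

a=1, b=0, c=1, d=0, e=0

Check with a=1, b=0, c=1, d=0, e=0:
w1 = NOT(c) = NOT 1 = 0
w2 = OR(w1, b) = OR(0, 0) = 0
w3 = XOR(e, w2) = XOR(0, 0) = 0
w4 = AND(w3, a) = AND(0, 1) = 0
w5 = XOR(w3, w4) = XOR(0, 0) = 0
w6 = NOT(w5) = NOT 0 = 1
w7 = XOR(d, w6) = XOR(0, 1) = 1
w8 = XOR(w2, w7) = XOR(0, 1) = 1
So w7 = 1 and w8 = 1.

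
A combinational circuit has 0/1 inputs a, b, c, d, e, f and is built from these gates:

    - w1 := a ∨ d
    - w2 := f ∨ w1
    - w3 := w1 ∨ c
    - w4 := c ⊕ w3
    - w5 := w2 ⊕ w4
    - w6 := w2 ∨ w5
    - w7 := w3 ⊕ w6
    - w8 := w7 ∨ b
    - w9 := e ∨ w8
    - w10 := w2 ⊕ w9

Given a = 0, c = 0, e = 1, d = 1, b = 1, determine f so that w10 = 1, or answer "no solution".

no solution exists

With a = 0, c = 0, e = 1, d = 1, b = 1 fixed, none of the 2 settings of f give w10 = 1.
For example, with f=1:
w1 = a ∨ d = 0 ∨ 1 = 1
w2 = f ∨ w1 = 1 ∨ 1 = 1
w3 = w1 ∨ c = 1 ∨ 0 = 1
w4 = c ⊕ w3 = 0 ⊕ 1 = 1
w5 = w2 ⊕ w4 = 1 ⊕ 1 = 0
w6 = w2 ∨ w5 = 1 ∨ 0 = 1
w7 = w3 ⊕ w6 = 1 ⊕ 1 = 0
w8 = w7 ∨ b = 0 ∨ 1 = 1
w9 = e ∨ w8 = 1 ∨ 1 = 1
w10 = w2 ⊕ w9 = 1 ⊕ 1 = 0
giving w10 = 0 ≠ 1.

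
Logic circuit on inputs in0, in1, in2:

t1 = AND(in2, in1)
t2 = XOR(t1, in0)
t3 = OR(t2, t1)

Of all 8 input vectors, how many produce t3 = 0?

t3 = OR(t2, t1) must be 0, so both t2 = 0 and t1 = 0.
t2 = XOR(t1, in0) must be 0, so t1 and in0 are equal.
Satisfying assignments:
  in0=0, in1=0, in2=0
  in0=0, in1=0, in2=1
  in0=0, in1=1, in2=0

3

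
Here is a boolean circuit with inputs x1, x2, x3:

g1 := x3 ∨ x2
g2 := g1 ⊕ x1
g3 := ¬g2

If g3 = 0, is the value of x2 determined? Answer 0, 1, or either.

either

Both values of x2 occur among assignments with g3 = 0:
  x2=0: x1=0, x2=0, x3=1
  x2=1: x1=0, x2=1, x3=0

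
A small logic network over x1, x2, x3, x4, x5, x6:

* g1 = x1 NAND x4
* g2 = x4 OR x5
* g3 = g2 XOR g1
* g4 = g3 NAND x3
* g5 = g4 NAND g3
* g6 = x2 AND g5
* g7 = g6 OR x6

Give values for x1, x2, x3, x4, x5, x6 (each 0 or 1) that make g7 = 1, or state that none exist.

g7 = g6 OR x6 must be 1, so at least one of g6, x6 is 1.
Check with x1=0 x2=1 x3=0 x4=1 x5=1 x6=0:
g1 = x1 NAND x4 = 0 NAND 1 = 1
g2 = x4 OR x5 = 1 OR 1 = 1
g3 = g2 XOR g1 = 1 XOR 1 = 0
g4 = g3 NAND x3 = 0 NAND 0 = 1
g5 = g4 NAND g3 = 1 NAND 0 = 1
g6 = x2 AND g5 = 1 AND 1 = 1
g7 = g6 OR x6 = 1 OR 0 = 1
So g7 = 1 as required.

x1=0 x2=1 x3=0 x4=1 x5=1 x6=0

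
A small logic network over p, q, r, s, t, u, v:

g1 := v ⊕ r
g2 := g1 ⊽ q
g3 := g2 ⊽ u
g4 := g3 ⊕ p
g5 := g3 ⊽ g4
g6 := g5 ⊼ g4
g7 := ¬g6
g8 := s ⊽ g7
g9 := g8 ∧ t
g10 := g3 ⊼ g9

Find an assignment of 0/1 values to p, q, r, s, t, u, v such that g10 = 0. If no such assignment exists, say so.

p=0 q=0 r=0 s=0 t=1 u=0 v=1

g10 = g3 ⊼ g9 must be 0, so both g3 = 1 and g9 = 1.
g3 = g2 ⊽ u must be 1, so both g2 = 0 and u = 0.
g9 = g8 ∧ t must be 1, so both g8 = 1 and t = 1.
Check with p=0 q=0 r=0 s=0 t=1 u=0 v=1:
g1 = v ⊕ r = 1 ⊕ 0 = 1
g2 = g1 ⊽ q = 1 ⊽ 0 = 0
g3 = g2 ⊽ u = 0 ⊽ 0 = 1
g4 = g3 ⊕ p = 1 ⊕ 0 = 1
g5 = g3 ⊽ g4 = 1 ⊽ 1 = 0
g6 = g5 ⊼ g4 = 0 ⊼ 1 = 1
g7 = ¬g6 = ¬1 = 0
g8 = s ⊽ g7 = 0 ⊽ 0 = 1
g9 = g8 ∧ t = 1 ∧ 1 = 1
g10 = g3 ⊼ g9 = 1 ⊼ 1 = 0
So g10 = 0 as required.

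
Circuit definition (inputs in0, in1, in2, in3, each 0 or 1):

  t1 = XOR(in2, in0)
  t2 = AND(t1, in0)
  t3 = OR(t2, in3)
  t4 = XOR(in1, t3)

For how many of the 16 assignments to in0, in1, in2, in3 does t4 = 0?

t4 = XOR(in1, t3) must be 0, so in1 and t3 are equal.
Enumerating the 16 input combinations, 8 give t4 = 0 and 8 give t4 = 1.

8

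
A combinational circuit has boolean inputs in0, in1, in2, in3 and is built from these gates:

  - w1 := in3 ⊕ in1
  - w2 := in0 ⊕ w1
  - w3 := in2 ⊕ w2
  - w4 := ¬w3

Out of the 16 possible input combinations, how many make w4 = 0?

w4 = ¬w3 must be 0, so w3 = 1.
w3 = in2 ⊕ w2 must be 1, so in2 and w2 differ.
Enumerating the 16 input combinations, 8 give w4 = 0 and 8 give w4 = 1.

8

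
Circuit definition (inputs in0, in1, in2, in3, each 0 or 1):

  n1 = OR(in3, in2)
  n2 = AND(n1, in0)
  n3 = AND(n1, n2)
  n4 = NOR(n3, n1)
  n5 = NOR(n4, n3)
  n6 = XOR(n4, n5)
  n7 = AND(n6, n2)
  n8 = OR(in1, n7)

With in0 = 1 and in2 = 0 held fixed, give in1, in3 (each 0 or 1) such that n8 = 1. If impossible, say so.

in1=1 in3=0

Check with in0 = 1 and in2 = 0 and in1=1, in3=0:
n1 = OR(in3, in2) = OR(0, 0) = 0
n2 = AND(n1, in0) = AND(0, 1) = 0
n3 = AND(n1, n2) = AND(0, 0) = 0
n4 = NOR(n3, n1) = NOR(0, 0) = 1
n5 = NOR(n4, n3) = NOR(1, 0) = 0
n6 = XOR(n4, n5) = XOR(1, 0) = 1
n7 = AND(n6, n2) = AND(1, 0) = 0
n8 = OR(in1, n7) = OR(1, 0) = 1
So n8 = 1.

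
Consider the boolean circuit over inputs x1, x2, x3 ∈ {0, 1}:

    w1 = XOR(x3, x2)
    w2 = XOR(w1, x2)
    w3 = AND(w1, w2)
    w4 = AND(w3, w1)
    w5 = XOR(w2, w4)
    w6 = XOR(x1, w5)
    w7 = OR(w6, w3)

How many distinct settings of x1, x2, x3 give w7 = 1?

5

w7 = OR(w6, w3) must be 1, so at least one of w6, w3 is 1.
Satisfying assignments:
  x1=0, x2=0, x3=1
  x1=0, x2=1, x3=1
  x1=1, x2=0, x3=0
  x1=1, x2=0, x3=1
  x1=1, x2=1, x3=0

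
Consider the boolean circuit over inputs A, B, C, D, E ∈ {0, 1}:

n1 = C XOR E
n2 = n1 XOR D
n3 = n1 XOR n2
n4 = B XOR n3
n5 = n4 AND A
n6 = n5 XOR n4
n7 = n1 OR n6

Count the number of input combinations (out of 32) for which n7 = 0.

12

n7 = n1 OR n6 must be 0, so both n1 = 0 and n6 = 0.
n1 = C XOR E must be 0, so C and E are equal.
n6 = n5 XOR n4 must be 0, so n5 and n4 are equal.
Enumerating the 32 input combinations, 12 give n7 = 0 and 20 give n7 = 1.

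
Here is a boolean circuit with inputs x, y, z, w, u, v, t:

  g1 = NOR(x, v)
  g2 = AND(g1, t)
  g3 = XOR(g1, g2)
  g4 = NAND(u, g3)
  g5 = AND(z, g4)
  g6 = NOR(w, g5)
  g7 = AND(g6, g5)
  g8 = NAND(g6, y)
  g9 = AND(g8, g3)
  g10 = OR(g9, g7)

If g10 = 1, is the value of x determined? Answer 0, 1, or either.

0

g10 = OR(g9, g7) must be 1, so at least one of g9, g7 is 1.
Every assignment with g10 = 1 has x = 0; there are 13 such assignment(s).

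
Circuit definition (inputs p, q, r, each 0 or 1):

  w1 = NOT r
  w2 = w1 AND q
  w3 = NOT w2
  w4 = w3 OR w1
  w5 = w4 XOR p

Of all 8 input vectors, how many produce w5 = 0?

4

w5 = w4 XOR p must be 0, so w4 and p are equal.
Enumerating the 8 input combinations, 4 give w5 = 0 and 4 give w5 = 1.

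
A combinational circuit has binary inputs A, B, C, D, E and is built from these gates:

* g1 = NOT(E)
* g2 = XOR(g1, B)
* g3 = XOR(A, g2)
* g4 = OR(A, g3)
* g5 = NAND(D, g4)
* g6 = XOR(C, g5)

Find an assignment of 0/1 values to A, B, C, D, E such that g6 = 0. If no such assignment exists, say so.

g6 = XOR(C, g5) must be 0, so C and g5 are equal.
Check with A=0, B=0, C=1, D=1, E=1:
g1 = NOT(E) = NOT 1 = 0
g2 = XOR(g1, B) = XOR(0, 0) = 0
g3 = XOR(A, g2) = XOR(0, 0) = 0
g4 = OR(A, g3) = OR(0, 0) = 0
g5 = NAND(D, g4) = NAND(1, 0) = 1
g6 = XOR(C, g5) = XOR(1, 1) = 0
So g6 = 0 as required.

A=0, B=0, C=1, D=1, E=1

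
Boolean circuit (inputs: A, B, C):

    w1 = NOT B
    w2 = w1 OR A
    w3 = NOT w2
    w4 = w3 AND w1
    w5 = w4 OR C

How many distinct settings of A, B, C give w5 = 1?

w5 = w4 OR C must be 1, so at least one of w4, C is 1.
Satisfying assignments:
  A=0, B=0, C=1
  A=0, B=1, C=1
  A=1, B=0, C=1
  A=1, B=1, C=1

4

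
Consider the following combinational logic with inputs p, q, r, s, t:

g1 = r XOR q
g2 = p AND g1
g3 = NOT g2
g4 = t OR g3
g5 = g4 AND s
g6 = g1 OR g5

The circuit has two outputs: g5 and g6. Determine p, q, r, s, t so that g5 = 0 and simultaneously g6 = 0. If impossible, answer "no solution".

Check with p=0 q=1 r=1 s=0 t=1:
g1 = r XOR q = 1 XOR 1 = 0
g2 = p AND g1 = 0 AND 0 = 0
g3 = NOT g2 = NOT 0 = 1
g4 = t OR g3 = 1 OR 1 = 1
g5 = g4 AND s = 1 AND 0 = 0
g6 = g1 OR g5 = 0 OR 0 = 0
So g5 = 0 and g6 = 0.

p=0 q=1 r=1 s=0 t=1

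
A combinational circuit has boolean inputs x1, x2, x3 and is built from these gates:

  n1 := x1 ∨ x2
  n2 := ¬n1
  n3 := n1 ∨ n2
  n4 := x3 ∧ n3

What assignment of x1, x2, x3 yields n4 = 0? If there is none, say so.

x1=1, x2=1, x3=0

Check with x1=1, x2=1, x3=0:
n1 = x1 ∨ x2 = 1 ∨ 1 = 1
n2 = ¬n1 = ¬1 = 0
n3 = n1 ∨ n2 = 1 ∨ 0 = 1
n4 = x3 ∧ n3 = 0 ∧ 1 = 0
So n4 = 0 as required.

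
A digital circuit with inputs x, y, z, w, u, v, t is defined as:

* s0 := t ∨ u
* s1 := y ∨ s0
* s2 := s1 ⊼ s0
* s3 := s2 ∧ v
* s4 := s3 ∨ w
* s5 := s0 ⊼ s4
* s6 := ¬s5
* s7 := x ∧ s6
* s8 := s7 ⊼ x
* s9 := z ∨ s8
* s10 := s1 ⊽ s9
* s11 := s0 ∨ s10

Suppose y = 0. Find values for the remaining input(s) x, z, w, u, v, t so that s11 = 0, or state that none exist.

x=0 z=0 w=0 u=0 v=1 t=0

s11 = s0 ∨ s10 must be 0, so both s0 = 0 and s10 = 0.
Check with y = 0 and x=0, z=0, w=0, u=0, v=1, t=0:
s0 = t ∨ u = 0 ∨ 0 = 0
s1 = y ∨ s0 = 0 ∨ 0 = 0
s2 = s1 ⊼ s0 = 0 ⊼ 0 = 1
s3 = s2 ∧ v = 1 ∧ 1 = 1
s4 = s3 ∨ w = 1 ∨ 0 = 1
s5 = s0 ⊼ s4 = 0 ⊼ 1 = 1
s6 = ¬s5 = ¬1 = 0
s7 = x ∧ s6 = 0 ∧ 0 = 0
s8 = s7 ⊼ x = 0 ⊼ 0 = 1
s9 = z ∨ s8 = 0 ∨ 1 = 1
s10 = s1 ⊽ s9 = 0 ⊽ 1 = 0
s11 = s0 ∨ s10 = 0 ∨ 0 = 0
So s11 = 0.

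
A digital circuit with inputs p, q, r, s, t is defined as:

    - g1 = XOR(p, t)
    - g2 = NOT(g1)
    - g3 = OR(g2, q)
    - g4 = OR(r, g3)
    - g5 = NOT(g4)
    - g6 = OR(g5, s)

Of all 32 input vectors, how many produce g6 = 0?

14

g6 = OR(g5, s) must be 0, so both g5 = 0 and s = 0.
Enumerating the 32 input combinations, 14 give g6 = 0 and 18 give g6 = 1.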